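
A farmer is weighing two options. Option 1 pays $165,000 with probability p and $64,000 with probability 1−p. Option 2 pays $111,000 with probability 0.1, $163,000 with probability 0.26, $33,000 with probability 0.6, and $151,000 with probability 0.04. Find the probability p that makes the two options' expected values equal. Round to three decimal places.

p = 0.152

EV(Option 2) = 0.1 × 111000 + 0.26 × 163000 + 0.6 × 33000 + 0.04 × 151000 = 11100 + 42380 + 19800 + 6040 = 79320
p·165000 + (1−p)·64000 = 79320
101000p + 64000 = 79320
p = (79320 − 64000) / 101000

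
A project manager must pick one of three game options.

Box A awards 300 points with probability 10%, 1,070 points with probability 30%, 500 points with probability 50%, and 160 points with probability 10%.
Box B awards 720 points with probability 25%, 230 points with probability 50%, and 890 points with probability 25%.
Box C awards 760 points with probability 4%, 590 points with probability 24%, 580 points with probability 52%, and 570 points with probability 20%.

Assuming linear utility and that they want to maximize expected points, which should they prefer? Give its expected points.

Box A = 0.1 × 300 + 0.3 × 1070 + 0.5 × 500 + 0.1 × 160 = 30 + 321 + 250 + 16 = 617
Box B = 0.25 × 720 + 0.5 × 230 + 0.25 × 890 = 180 + 115 + 222.5 = 517.5
Box C = 0.04 × 760 + 0.24 × 590 + 0.52 × 580 + 0.2 × 570 = 30.4 + 141.6 + 301.6 + 114 = 587.6

Box A (617 points)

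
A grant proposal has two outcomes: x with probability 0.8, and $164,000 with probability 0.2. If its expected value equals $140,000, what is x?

x = $134,000

0.8·x + 0.2·164000 = 140000
0.8·x = 140000 − 32800 = 107200
x = 107200 / 0.8 = 134000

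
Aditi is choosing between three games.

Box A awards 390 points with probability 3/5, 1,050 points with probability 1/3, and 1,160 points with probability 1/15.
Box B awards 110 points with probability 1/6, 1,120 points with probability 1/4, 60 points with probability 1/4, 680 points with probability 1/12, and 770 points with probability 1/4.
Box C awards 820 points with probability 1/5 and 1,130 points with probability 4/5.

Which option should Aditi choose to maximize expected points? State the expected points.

Box C (1,068 points)

Box A = 3/5 × 390 + 1/3 × 1050 + 1/15 × 1160 = 234 + 350 + 77.3333 = 661.3333
Box B = 1/6 × 110 + 1/4 × 1120 + 1/4 × 60 + 1/12 × 680 + 1/4 × 770 = 18.3333 + 280 + 15 + 56.6667 + 192.5 = 562.5
Box C = 1/5 × 820 + 4/5 × 1130 = 164 + 904 = 1068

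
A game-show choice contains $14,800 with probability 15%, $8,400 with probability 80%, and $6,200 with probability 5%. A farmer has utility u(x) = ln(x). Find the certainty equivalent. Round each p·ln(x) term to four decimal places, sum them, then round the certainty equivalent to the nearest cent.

E[u] = 0.15·ln(14800) + 0.8·ln(8400) + 0.05·ln(6200) = 1.4404 + 7.2288 + 0.4366 = 9.1058
CE = e^9.1058 ≈ 9007.38

$9,007.38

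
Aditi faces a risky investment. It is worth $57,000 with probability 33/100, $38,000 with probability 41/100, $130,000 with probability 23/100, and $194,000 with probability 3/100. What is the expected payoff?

EV = 33/100 × 57000 + 41/100 × 38000 + 23/100 × 130000 + 3/100 × 194000 = 18810 + 15580 + 29900 + 5820 = 70110

$70,110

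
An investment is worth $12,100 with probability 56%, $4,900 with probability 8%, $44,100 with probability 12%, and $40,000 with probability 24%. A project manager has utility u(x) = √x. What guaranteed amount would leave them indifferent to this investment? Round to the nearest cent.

E[u] = 0.56·√12100 + 0.08·√4900 + 0.12·√44100 + 0.24·√40000 = 0.56·110 + 0.08·70 + 0.12·210 + 0.24·200 = 140.4
CE = (140.4)² = 19712.16

$19,712.16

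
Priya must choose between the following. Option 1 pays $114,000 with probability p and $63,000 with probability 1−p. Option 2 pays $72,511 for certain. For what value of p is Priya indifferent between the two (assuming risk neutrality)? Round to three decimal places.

p·114000 + (1−p)·63000 = 72511
51000p + 63000 = 72511
p = (72511 − 63000) / 51000

p = 0.186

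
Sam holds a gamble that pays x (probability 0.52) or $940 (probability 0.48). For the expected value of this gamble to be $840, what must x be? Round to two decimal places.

x = $747.69

0.52·x + 0.48·940 = 840
0.52·x = 840 − 451.2 = 388.8
x = 388.8 / 0.52 = 747.6923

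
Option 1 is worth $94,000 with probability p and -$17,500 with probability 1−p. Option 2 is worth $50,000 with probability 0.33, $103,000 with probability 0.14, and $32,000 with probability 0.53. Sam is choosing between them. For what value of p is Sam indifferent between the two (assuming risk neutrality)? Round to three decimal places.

p = 0.586

EV(Option 2) = 0.33 × 50000 + 0.14 × 103000 + 0.53 × 32000 = 16500 + 14420 + 16960 = 47880
p·94000 + (1−p)·(-17500) = 47880
111500p − 17500 = 47880
p = (47880 + 17500) / 111500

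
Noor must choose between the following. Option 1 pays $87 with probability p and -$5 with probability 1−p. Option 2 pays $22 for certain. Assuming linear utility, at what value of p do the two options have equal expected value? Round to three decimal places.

p = 0.293

p·87 + (1−p)·(-5) = 22
92p − 5 = 22
p = (22 + 5) / 92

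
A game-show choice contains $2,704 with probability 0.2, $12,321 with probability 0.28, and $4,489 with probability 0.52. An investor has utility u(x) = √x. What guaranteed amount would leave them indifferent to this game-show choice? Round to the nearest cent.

$5,824.74

E[u] = 0.2·√2704 + 0.28·√12321 + 0.52·√4489 = 0.2·52 + 0.28·111 + 0.52·67 = 76.32
CE = (76.32)² = 5824.7424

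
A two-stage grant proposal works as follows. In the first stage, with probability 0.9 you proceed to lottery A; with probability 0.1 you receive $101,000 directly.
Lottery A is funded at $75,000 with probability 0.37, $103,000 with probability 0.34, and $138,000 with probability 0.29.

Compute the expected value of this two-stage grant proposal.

EV(A) = 0.37 × 75000 + 0.34 × 103000 + 0.29 × 138000 = 27750 + 35020 + 40020 = 102790
Branch B: 101000 (certain)
Overall = 0.9 × 102790 + 0.1 × 101000 = 92511 + 10100 = 102611

$102,611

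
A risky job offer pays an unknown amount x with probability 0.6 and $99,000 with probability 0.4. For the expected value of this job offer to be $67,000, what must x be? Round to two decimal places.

0.6·x + 0.4·99000 = 67000
0.6·x = 67000 − 39600 = 27400
x = 27400 / 0.6 = 45666.6667

x = $45,666.67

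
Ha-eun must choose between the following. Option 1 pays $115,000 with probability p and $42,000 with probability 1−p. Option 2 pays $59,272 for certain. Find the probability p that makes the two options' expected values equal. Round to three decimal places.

p·115000 + (1−p)·42000 = 59272
73000p + 42000 = 59272
p = (59272 − 42000) / 73000

p = 0.237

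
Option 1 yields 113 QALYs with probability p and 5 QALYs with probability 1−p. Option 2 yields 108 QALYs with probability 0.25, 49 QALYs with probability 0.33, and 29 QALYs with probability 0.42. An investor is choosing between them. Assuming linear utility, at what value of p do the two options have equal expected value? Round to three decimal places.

p = 0.466

EV(Option 2) = 0.25 × 108 + 0.33 × 49 + 0.42 × 29 = 27 + 16.17 + 12.18 = 55.35
p·113 + (1−p)·5 = 55.35
108p + 5 = 55.35
p = (55.35 − 5) / 108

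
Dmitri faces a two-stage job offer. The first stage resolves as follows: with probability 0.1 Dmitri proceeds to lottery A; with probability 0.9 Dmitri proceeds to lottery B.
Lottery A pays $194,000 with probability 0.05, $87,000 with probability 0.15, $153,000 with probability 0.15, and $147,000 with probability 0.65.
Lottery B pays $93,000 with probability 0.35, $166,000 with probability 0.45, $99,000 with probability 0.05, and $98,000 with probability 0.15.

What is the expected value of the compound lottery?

EV(A) = 0.05 × 194000 + 0.15 × 87000 + 0.15 × 153000 + 0.65 × 147000 = 9700 + 13050 + 22950 + 95550 = 141250
EV(B) = 0.35 × 93000 + 0.45 × 166000 + 0.05 × 99000 + 0.15 × 98000 = 32550 + 74700 + 4950 + 14700 = 126900
Overall = 0.1 × 141250 + 0.9 × 126900 = 14125 + 114210 = 128335

$128,335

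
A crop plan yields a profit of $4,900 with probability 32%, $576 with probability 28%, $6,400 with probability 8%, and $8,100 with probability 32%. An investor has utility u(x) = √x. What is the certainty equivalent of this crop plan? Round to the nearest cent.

$4,137.06

E[u] = 0.32·√4900 + 0.28·√576 + 0.08·√6400 + 0.32·√8100 = 0.32·70 + 0.28·24 + 0.08·80 + 0.32·90 = 64.32
CE = (64.32)² = 4137.0624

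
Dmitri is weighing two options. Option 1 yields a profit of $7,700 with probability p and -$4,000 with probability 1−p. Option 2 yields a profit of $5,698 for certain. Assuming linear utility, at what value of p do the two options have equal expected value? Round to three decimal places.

p = 0.829

p·7700 + (1−p)·(-4000) = 5698
11700p − 4000 = 5698
p = (5698 + 4000) / 11700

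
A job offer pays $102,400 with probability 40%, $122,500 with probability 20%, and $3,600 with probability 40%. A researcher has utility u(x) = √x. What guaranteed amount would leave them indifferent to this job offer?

E[u] = 0.4·√102400 + 0.2·√122500 + 0.4·√3600 = 0.4·320 + 0.2·350 + 0.4·60 = 222
CE = (222)² = 49284

$49,284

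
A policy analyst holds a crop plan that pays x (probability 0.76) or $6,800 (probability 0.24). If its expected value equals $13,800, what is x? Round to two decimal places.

0.76·x + 0.24·6800 = 13800
0.76·x = 13800 − 1632 = 12168
x = 12168 / 0.76 = 16010.5263

x = $16,010.53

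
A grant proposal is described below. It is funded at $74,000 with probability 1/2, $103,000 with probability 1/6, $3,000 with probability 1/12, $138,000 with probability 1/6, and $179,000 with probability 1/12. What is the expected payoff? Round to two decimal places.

$92,333.33

EV = 1/2 × 74000 + 1/6 × 103000 + 1/12 × 3000 + 1/6 × 138000 + 1/12 × 179000 = 37000 + 17166.6667 + 250 + 23000 + 14916.6667 = 92333.3333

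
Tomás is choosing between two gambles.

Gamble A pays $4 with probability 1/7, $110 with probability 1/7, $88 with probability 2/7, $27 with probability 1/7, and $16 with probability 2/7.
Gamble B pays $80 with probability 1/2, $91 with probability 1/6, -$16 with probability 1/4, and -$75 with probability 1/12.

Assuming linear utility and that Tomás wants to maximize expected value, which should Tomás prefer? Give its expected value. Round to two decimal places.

Gamble A = 1/7 × 4 + 1/7 × 110 + 2/7 × 88 + 1/7 × 27 + 2/7 × 16 = 0.5714 + 15.7143 + 25.1429 + 3.8571 + 4.5714 = 49.8571
Gamble B = 1/2 × 80 + 1/6 × 91 + 1/4 × (-16) + 1/12 × (-75) = 40 + 15.1667 − 4 − 6.25 = 44.9167

Gamble A ($49.86)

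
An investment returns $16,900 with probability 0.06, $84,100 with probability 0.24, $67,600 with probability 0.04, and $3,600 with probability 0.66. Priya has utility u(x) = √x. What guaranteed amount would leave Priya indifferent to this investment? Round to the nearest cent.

$16,230.76

E[u] = 0.06·√16900 + 0.24·√84100 + 0.04·√67600 + 0.66·√3600 = 0.06·130 + 0.24·290 + 0.04·260 + 0.66·60 = 127.4
CE = (127.4)² = 16230.76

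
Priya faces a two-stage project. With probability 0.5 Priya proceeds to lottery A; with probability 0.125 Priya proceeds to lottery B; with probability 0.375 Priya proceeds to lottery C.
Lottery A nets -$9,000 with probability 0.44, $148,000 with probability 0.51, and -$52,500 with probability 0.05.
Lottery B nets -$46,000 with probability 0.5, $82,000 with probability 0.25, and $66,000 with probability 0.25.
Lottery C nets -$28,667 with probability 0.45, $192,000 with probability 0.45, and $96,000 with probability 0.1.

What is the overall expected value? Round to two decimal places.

$67,359.94

EV(A) = 0.44 × (-9000) + 0.51 × 148000 + 0.05 × (-52500) = -3960 + 75480 − 2625 = 68895
EV(B) = 0.5 × (-46000) + 0.25 × 82000 + 0.25 × 66000 = -23000 + 20500 + 16500 = 14000
EV(C) = 0.45 × (-28667) + 0.45 × 192000 + 0.1 × 96000 = -12900.15 + 86400 + 9600 = 83099.85
Overall = 0.5 × 68895 + 0.125 × 14000 + 0.375 × 83099.85 = 34447.5 + 1750 + 31162.44375 = 67359.94375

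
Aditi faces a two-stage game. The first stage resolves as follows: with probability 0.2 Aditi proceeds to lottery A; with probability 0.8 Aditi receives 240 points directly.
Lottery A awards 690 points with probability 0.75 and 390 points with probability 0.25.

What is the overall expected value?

EV(A) = 0.75 × 690 + 0.25 × 390 = 517.5 + 97.5 = 615
Branch B: 240 (certain)
Overall = 0.2 × 615 + 0.8 × 240 = 123 + 192 = 315

315 points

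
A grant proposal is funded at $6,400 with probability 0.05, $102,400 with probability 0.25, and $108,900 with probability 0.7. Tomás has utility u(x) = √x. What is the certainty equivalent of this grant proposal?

$99,225

E[u] = 0.05·√6400 + 0.25·√102400 + 0.7·√108900 = 0.05·80 + 0.25·320 + 0.7·330 = 315
CE = (315)² = 99225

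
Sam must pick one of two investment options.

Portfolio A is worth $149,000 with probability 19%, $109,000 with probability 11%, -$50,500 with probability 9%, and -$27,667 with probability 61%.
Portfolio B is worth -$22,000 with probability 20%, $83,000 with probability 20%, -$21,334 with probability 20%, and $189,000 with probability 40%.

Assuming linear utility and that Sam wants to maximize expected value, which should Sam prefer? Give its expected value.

Portfolio B ($83,533.20)

Portfolio A = 0.19 × 149000 + 0.11 × 109000 + 0.09 × (-50500) + 0.61 × (-27667) = 28310 + 11990 − 4545 − 16876.87 = 18878.13
Portfolio B = 0.2 × (-22000) + 0.2 × 83000 + 0.2 × (-21334) + 0.4 × 189000 = -4400 + 16600 − 4266.8 + 75600 = 83533.2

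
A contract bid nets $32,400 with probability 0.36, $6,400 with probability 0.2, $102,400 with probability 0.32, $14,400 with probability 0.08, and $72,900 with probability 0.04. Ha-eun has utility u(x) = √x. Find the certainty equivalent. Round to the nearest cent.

E[u] = 0.36·√32400 + 0.2·√6400 + 0.32·√102400 + 0.08·√14400 + 0.04·√72900 = 0.36·180 + 0.2·80 + 0.32·320 + 0.08·120 + 0.04·270 = 203.6
CE = (203.6)² = 41452.96

$41,452.96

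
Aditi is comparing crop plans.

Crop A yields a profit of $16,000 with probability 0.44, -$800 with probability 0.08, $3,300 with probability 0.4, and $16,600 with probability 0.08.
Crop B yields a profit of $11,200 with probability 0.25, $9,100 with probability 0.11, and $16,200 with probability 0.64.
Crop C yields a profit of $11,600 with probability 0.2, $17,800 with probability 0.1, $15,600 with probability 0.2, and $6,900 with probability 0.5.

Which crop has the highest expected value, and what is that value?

Crop A = 0.44 × 16000 + 0.08 × (-800) + 0.4 × 3300 + 0.08 × 16600 = 7040 − 64 + 1320 + 1328 = 9624
Crop B = 0.25 × 11200 + 0.11 × 9100 + 0.64 × 16200 = 2800 + 1001 + 10368 = 14169
Crop C = 0.2 × 11600 + 0.1 × 17800 + 0.2 × 15600 + 0.5 × 6900 = 2320 + 1780 + 3120 + 3450 = 10670

Crop B ($14,169)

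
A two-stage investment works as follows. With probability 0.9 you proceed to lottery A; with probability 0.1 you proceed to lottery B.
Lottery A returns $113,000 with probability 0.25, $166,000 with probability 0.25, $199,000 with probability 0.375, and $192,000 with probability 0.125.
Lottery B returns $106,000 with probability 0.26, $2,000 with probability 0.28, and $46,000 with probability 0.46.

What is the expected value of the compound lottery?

EV(A) = 0.25 × 113000 + 0.25 × 166000 + 0.375 × 199000 + 0.125 × 192000 = 28250 + 41500 + 74625 + 24000 = 168375
EV(B) = 0.26 × 106000 + 0.28 × 2000 + 0.46 × 46000 = 27560 + 560 + 21160 = 49280
Overall = 0.9 × 168375 + 0.1 × 49280 = 151537.5 + 4928 = 156465.5

$156,465.50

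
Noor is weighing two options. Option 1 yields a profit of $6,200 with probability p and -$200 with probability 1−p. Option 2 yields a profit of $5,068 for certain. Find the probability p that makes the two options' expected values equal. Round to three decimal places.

p = 0.823

p·6200 + (1−p)·(-200) = 5068
6400p − 200 = 5068
p = (5068 + 200) / 6400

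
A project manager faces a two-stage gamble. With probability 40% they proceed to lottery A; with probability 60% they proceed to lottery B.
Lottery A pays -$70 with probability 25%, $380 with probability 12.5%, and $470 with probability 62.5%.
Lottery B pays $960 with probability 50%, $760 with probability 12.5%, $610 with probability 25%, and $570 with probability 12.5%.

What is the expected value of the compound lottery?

$608.75

EV(A) = 0.25 × (-70) + 0.125 × 380 + 0.625 × 470 = -17.5 + 47.5 + 293.75 = 323.75
EV(B) = 0.5 × 960 + 0.125 × 760 + 0.25 × 610 + 0.125 × 570 = 480 + 95 + 152.5 + 71.25 = 798.75
Overall = 0.4 × 323.75 + 0.6 × 798.75 = 129.5 + 479.25 = 608.75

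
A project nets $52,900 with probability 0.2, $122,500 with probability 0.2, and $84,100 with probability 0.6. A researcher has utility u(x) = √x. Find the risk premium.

E[u] = 0.2·√52900 + 0.2·√122500 + 0.6·√84100 = 0.2·230 + 0.2·350 + 0.6·290 = 290
CE = (290)² = 84100
Risk premium = EV − CE = 85540 − 84100 = 1440

$1,440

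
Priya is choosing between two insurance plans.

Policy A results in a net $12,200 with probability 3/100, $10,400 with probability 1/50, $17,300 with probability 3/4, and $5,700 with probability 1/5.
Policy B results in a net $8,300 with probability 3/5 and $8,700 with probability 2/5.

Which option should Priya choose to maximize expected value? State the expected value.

Policy A ($14,689)

Policy A = 3/100 × 12200 + 1/50 × 10400 + 3/4 × 17300 + 1/5 × 5700 = 366 + 208 + 12975 + 1140 = 14689
Policy B = 3/5 × 8300 + 2/5 × 8700 = 4980 + 3480 = 8460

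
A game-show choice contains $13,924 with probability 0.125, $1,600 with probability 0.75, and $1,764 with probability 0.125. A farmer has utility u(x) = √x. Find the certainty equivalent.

$2,500

E[u] = 0.125·√13924 + 0.75·√1600 + 0.125·√1764 = 0.125·118 + 0.75·40 + 0.125·42 = 50
CE = (50)² = 2500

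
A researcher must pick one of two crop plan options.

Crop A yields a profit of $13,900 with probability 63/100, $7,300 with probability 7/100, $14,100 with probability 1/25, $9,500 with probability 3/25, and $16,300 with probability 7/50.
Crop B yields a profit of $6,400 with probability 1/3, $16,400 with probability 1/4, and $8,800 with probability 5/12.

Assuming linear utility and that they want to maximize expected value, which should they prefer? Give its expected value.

Crop A = 63/100 × 13900 + 7/100 × 7300 + 1/25 × 14100 + 3/25 × 9500 + 7/50 × 16300 = 8757 + 511 + 564 + 1140 + 2282 = 13254
Crop B = 1/3 × 6400 + 1/4 × 16400 + 5/12 × 8800 = 2133.3333 + 4100 + 3666.6667 = 9900

Crop A ($13,254)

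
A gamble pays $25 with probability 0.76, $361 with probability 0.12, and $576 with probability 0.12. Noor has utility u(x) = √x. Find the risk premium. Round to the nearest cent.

$51.16

E[u] = 0.76·√25 + 0.12·√361 + 0.12·√576 = 0.76·5 + 0.12·19 + 0.12·24 = 8.96
CE = (8.96)² = 80.2816
Risk premium = EV − CE = 131.44 − 80.2816 = 51.1584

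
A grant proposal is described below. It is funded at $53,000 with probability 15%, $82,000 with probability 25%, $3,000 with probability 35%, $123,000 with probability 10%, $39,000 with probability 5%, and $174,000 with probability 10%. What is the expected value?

$61,150

EV = 0.15 × 53000 + 0.25 × 82000 + 0.35 × 3000 + 0.1 × 123000 + 0.05 × 39000 + 0.1 × 174000 = 7950 + 20500 + 1050 + 12300 + 1950 + 17400 = 61150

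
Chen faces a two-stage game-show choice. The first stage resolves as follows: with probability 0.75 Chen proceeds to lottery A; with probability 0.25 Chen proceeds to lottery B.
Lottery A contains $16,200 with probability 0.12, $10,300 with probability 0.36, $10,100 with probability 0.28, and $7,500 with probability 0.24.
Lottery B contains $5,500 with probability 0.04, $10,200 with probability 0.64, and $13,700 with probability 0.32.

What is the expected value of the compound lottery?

$10,493

EV(A) = 0.12 × 16200 + 0.36 × 10300 + 0.28 × 10100 + 0.24 × 7500 = 1944 + 3708 + 2828 + 1800 = 10280
EV(B) = 0.04 × 5500 + 0.64 × 10200 + 0.32 × 13700 = 220 + 6528 + 4384 = 11132
Overall = 0.75 × 10280 + 0.25 × 11132 = 7710 + 2783 = 10493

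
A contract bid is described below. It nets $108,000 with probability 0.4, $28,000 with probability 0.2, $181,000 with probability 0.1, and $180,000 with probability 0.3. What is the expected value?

EV = 0.4 × 108000 + 0.2 × 28000 + 0.1 × 181000 + 0.3 × 180000 = 43200 + 5600 + 18100 + 54000 = 120900

$120,900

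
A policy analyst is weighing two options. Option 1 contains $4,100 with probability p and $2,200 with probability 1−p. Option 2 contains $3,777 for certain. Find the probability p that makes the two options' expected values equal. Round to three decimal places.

p = 0.830

p·4100 + (1−p)·2200 = 3777
1900p + 2200 = 3777
p = (3777 − 2200) / 1900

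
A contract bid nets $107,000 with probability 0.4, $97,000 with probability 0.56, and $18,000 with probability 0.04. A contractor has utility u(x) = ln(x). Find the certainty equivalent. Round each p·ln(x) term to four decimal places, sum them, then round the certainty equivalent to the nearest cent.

E[u] = 0.4·ln(107000) + 0.56·ln(97000) + 0.04·ln(18000) = 4.6322 + 6.4302 + 0.3919 = 11.4543
CE = e^11.4543 ≈ 94305.99

$94,305.99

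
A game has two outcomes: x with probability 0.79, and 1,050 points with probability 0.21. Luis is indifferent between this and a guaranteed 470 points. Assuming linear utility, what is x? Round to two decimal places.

x = 315.82 points

0.79·x + 0.21·1050 = 470
0.79·x = 470 − 220.5 = 249.5
x = 249.5 / 0.79 = 315.8228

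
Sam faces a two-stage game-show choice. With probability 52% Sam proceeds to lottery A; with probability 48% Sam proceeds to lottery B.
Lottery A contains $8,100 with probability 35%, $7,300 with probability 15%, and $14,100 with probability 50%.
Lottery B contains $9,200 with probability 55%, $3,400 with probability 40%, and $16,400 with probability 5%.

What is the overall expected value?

$9,184.80

EV(A) = 0.35 × 8100 + 0.15 × 7300 + 0.5 × 14100 = 2835 + 1095 + 7050 = 10980
EV(B) = 0.55 × 9200 + 0.4 × 3400 + 0.05 × 16400 = 5060 + 1360 + 820 = 7240
Overall = 0.52 × 10980 + 0.48 × 7240 = 5709.6 + 3475.2 = 9184.8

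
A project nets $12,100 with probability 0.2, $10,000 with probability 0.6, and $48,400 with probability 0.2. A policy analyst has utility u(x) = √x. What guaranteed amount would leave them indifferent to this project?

$15,876

E[u] = 0.2·√12100 + 0.6·√10000 + 0.2·√48400 = 0.2·110 + 0.6·100 + 0.2·220 = 126
CE = (126)² = 15876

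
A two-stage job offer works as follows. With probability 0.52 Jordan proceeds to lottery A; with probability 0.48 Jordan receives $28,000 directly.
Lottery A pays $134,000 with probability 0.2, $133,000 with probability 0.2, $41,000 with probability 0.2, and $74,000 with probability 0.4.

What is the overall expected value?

$60,864

EV(A) = 0.2 × 134000 + 0.2 × 133000 + 0.2 × 41000 + 0.4 × 74000 = 26800 + 26600 + 8200 + 29600 = 91200
Branch B: 28000 (certain)
Overall = 0.52 × 91200 + 0.48 × 28000 = 47424 + 13440 = 60864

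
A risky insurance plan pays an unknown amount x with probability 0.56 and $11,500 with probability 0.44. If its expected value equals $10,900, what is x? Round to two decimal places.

0.56·x + 0.44·11500 = 10900
0.56·x = 10900 − 5060 = 5840
x = 5840 / 0.56 = 10428.5714

x = $10,428.57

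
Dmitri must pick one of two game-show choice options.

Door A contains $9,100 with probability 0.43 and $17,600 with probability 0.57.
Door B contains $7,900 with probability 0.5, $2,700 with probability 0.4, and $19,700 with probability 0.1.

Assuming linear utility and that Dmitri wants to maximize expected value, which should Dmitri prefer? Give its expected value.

Door A ($13,945)

Door A = 0.43 × 9100 + 0.57 × 17600 = 3913 + 10032 = 13945
Door B = 0.5 × 7900 + 0.4 × 2700 + 0.1 × 19700 = 3950 + 1080 + 1970 = 7000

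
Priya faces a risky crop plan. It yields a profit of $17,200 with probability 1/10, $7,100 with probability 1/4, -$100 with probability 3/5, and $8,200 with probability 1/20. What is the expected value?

EV = 1/10 × 17200 + 1/4 × 7100 + 3/5 × (-100) + 1/20 × 8200 = 1720 + 1775 − 60 + 410 = 3845

$3,845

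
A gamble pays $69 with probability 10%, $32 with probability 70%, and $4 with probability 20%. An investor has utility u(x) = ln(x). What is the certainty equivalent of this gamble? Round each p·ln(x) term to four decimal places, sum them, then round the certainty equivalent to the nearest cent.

$22.80

E[u] = 0.1·ln(69) + 0.7·ln(32) + 0.2·ln(4) = 0.4234 + 2.4260 + 0.2773 = 3.1267
CE = e^3.1267 ≈ 22.80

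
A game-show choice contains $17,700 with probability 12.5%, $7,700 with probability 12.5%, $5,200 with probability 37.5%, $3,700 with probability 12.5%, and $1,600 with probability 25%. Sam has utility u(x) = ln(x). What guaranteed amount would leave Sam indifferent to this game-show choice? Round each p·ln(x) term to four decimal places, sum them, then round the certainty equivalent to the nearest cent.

$4,543.26

E[u] = 0.125·ln(17700) + 0.125·ln(7700) + 0.375·ln(5200) + 0.125·ln(3700) + 0.25·ln(1600) = 1.2227 + 1.1186 + 3.2087 + 1.0270 + 1.8444 = 8.4214
CE = e^8.4214 ≈ 4543.26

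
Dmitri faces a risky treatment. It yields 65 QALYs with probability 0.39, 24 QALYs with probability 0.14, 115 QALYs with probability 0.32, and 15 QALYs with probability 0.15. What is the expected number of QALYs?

EV = 0.39 × 65 + 0.14 × 24 + 0.32 × 115 + 0.15 × 15 = 25.35 + 3.36 + 36.8 + 2.25 = 67.76

67.76 QALYs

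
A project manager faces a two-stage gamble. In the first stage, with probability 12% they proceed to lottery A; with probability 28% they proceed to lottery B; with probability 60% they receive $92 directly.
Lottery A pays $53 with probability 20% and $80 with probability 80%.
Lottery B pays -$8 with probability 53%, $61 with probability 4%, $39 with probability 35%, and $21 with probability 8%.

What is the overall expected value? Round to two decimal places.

$67.94

EV(A) = 0.2 × 53 + 0.8 × 80 = 10.6 + 64 = 74.6
EV(B) = 0.53 × (-8) + 0.04 × 61 + 0.35 × 39 + 0.08 × 21 = -4.24 + 2.44 + 13.65 + 1.68 = 13.53
Branch C: 92 (certain)
Overall = 0.12 × 74.6 + 0.28 × 13.53 + 0.6 × 92 = 8.952 + 3.7884 + 55.2 = 67.9404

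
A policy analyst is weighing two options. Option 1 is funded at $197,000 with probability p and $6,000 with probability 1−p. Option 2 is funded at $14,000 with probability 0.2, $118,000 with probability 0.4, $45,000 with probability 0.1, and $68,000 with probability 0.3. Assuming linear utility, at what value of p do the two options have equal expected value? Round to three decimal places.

EV(Option 2) = 0.2 × 14000 + 0.4 × 118000 + 0.1 × 45000 + 0.3 × 68000 = 2800 + 47200 + 4500 + 20400 = 74900
p·197000 + (1−p)·6000 = 74900
191000p + 6000 = 74900
p = (74900 − 6000) / 191000

p = 0.361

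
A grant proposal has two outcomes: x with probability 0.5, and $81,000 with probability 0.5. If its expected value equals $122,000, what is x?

x = $163,000

0.5·x + 0.5·81000 = 122000
0.5·x = 122000 − 40500 = 81500
x = 81500 / 0.5 = 163000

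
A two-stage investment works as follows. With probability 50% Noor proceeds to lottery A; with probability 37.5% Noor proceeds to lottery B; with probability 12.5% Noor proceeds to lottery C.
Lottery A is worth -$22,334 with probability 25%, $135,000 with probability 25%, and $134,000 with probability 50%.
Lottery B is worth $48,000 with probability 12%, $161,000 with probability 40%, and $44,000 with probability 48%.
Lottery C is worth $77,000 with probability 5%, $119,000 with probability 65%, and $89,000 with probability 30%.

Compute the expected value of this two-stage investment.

$95,300.75

EV(A) = 0.25 × (-22334) + 0.25 × 135000 + 0.5 × 134000 = -5583.5 + 33750 + 67000 = 95166.5
EV(B) = 0.12 × 48000 + 0.4 × 161000 + 0.48 × 44000 = 5760 + 64400 + 21120 = 91280
EV(C) = 0.05 × 77000 + 0.65 × 119000 + 0.3 × 89000 = 3850 + 77350 + 26700 = 107900
Overall = 0.5 × 95166.5 + 0.375 × 91280 + 0.125 × 107900 = 47583.25 + 34230 + 13487.5 = 95300.75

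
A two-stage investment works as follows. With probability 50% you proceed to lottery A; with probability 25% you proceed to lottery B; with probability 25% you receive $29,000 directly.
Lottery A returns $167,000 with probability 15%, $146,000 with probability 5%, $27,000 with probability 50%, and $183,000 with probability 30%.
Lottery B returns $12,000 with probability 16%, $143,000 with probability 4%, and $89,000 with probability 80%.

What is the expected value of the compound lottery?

$77,335

EV(A) = 0.15 × 167000 + 0.05 × 146000 + 0.5 × 27000 + 0.3 × 183000 = 25050 + 7300 + 13500 + 54900 = 100750
EV(B) = 0.16 × 12000 + 0.04 × 143000 + 0.8 × 89000 = 1920 + 5720 + 71200 = 78840
Branch C: 29000 (certain)
Overall = 0.5 × 100750 + 0.25 × 78840 + 0.25 × 29000 = 50375 + 19710 + 7250 = 77335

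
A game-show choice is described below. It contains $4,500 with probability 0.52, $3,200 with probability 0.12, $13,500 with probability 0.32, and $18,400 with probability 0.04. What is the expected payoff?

EV = 0.52 × 4500 + 0.12 × 3200 + 0.32 × 13500 + 0.04 × 18400 = 2340 + 384 + 4320 + 736 = 7780

$7,780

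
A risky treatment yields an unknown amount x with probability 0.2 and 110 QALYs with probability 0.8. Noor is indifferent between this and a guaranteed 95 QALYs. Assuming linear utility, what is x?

x = 35 QALYs

0.2·x + 0.8·110 = 95
0.2·x = 95 − 88 = 7
x = 7 / 0.2 = 35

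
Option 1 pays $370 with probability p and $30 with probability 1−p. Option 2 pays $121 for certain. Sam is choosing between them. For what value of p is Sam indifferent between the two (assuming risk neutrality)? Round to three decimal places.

p = 0.268

p·370 + (1−p)·30 = 121
340p + 30 = 121
p = (121 − 30) / 340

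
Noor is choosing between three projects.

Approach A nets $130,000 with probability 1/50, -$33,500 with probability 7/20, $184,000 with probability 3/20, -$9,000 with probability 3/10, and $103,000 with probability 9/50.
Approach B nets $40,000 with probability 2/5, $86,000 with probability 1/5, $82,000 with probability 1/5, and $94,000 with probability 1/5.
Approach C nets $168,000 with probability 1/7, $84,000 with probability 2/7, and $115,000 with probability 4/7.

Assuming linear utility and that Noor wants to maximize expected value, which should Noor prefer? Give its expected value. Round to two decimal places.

Approach A = 1/50 × 130000 + 7/20 × (-33500) + 3/20 × 184000 + 3/10 × (-9000) + 9/50 × 103000 = 2600 − 11725 + 27600 − 2700 + 18540 = 34315
Approach B = 2/5 × 40000 + 1/5 × 86000 + 1/5 × 82000 + 1/5 × 94000 = 16000 + 17200 + 16400 + 18800 = 68400
Approach C = 1/7 × 168000 + 2/7 × 84000 + 4/7 × 115000 = 24000 + 24000 + 65714.2857 = 113714.2857

Approach C ($113,714.29)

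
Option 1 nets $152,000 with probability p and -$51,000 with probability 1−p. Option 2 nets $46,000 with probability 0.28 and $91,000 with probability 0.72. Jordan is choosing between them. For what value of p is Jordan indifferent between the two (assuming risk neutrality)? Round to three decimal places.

p = 0.637

EV(Option 2) = 0.28 × 46000 + 0.72 × 91000 = 12880 + 65520 = 78400
p·152000 + (1−p)·(-51000) = 78400
203000p − 51000 = 78400
p = (78400 + 51000) / 203000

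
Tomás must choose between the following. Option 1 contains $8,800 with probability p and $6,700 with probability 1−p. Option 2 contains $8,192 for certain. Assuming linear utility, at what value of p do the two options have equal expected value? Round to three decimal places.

p = 0.710

p·8800 + (1−p)·6700 = 8192
2100p + 6700 = 8192
p = (8192 − 6700) / 2100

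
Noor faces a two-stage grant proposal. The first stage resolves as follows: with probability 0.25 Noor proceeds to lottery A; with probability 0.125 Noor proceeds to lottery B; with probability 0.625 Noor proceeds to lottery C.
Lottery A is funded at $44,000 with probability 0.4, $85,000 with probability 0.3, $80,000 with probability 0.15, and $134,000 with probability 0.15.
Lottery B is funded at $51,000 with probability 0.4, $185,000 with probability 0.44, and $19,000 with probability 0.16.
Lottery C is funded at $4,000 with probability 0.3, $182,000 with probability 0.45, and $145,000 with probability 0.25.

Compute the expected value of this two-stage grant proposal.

$106,498.75

EV(A) = 0.4 × 44000 + 0.3 × 85000 + 0.15 × 80000 + 0.15 × 134000 = 17600 + 25500 + 12000 + 20100 = 75200
EV(B) = 0.4 × 51000 + 0.44 × 185000 + 0.16 × 19000 = 20400 + 81400 + 3040 = 104840
EV(C) = 0.3 × 4000 + 0.45 × 182000 + 0.25 × 145000 = 1200 + 81900 + 36250 = 119350
Overall = 0.25 × 75200 + 0.125 × 104840 + 0.625 × 119350 = 18800 + 13105 + 74593.75 = 106498.75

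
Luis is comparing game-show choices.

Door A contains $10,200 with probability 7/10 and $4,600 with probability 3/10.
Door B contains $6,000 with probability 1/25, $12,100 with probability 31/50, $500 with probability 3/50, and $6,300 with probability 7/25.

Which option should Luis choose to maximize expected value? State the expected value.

Door A = 7/10 × 10200 + 3/10 × 4600 = 7140 + 1380 = 8520
Door B = 1/25 × 6000 + 31/50 × 12100 + 3/50 × 500 + 7/25 × 6300 = 240 + 7502 + 30 + 1764 = 9536

Door B ($9,536)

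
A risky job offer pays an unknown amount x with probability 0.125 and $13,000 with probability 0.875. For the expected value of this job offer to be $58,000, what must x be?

0.125·x + 0.875·13000 = 58000
0.125·x = 58000 − 11375 = 46625
x = 46625 / 0.125 = 373000

x = $373,000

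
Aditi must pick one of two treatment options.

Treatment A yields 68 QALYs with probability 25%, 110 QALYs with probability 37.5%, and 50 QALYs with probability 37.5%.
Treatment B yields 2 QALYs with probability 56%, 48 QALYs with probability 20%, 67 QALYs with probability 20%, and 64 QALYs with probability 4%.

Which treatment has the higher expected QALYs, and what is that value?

Treatment A = 0.25 × 68 + 0.375 × 110 + 0.375 × 50 = 17 + 41.25 + 18.75 = 77
Treatment B = 0.56 × 2 + 0.2 × 48 + 0.2 × 67 + 0.04 × 64 = 1.12 + 9.6 + 13.4 + 2.56 = 26.68

Treatment A (77 QALYs)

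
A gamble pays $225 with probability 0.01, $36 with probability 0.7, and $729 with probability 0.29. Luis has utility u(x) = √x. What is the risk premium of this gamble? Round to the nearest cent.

E[u] = 0.01·√225 + 0.7·√36 + 0.29·√729 = 0.01·15 + 0.7·6 + 0.29·27 = 12.18
CE = (12.18)² = 148.3524
Risk premium = EV − CE = 238.86 − 148.3524 = 90.5076

$90.51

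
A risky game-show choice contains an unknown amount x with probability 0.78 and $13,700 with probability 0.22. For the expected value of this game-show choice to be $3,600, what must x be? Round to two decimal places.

0.78·x + 0.22·13700 = 3600
0.78·x = 3600 − 3014 = 586
x = 586 / 0.78 = 751.2821

x = $751.28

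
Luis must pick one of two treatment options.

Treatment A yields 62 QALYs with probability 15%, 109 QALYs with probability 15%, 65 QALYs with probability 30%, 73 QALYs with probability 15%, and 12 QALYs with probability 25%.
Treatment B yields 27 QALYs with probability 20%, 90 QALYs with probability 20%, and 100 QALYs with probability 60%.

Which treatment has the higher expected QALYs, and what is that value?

Treatment B (83.4 QALYs)

Treatment A = 0.15 × 62 + 0.15 × 109 + 0.3 × 65 + 0.15 × 73 + 0.25 × 12 = 9.3 + 16.35 + 19.5 + 10.95 + 3 = 59.1
Treatment B = 0.2 × 27 + 0.2 × 90 + 0.6 × 100 = 5.4 + 18 + 60 = 83.4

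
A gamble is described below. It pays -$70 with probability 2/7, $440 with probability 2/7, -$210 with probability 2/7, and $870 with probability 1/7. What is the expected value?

$170

EV = 2/7 × (-70) + 2/7 × 440 + 2/7 × (-210) + 1/7 × 870 = -20 + 125.7143 − 60 + 124.2857 = 170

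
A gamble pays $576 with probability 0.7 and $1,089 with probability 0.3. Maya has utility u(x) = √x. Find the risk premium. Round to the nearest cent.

$17.01

E[u] = 0.7·√576 + 0.3·√1089 = 0.7·24 + 0.3·33 = 26.7
CE = (26.7)² = 712.89
Risk premium = EV − CE = 729.9 − 712.89 = 17.01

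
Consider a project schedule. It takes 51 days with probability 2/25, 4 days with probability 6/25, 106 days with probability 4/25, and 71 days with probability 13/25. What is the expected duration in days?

58.92 days

EV = 2/25 × 51 + 6/25 × 4 + 4/25 × 106 + 13/25 × 71 = 4.08 + 0.96 + 16.96 + 36.92 = 58.92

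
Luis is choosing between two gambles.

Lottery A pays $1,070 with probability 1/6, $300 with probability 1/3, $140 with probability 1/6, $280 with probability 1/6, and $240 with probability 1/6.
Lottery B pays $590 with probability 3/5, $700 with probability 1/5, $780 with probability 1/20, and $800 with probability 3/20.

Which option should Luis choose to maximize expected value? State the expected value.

Lottery A = 1/6 × 1070 + 1/3 × 300 + 1/6 × 140 + 1/6 × 280 + 1/6 × 240 = 178.3333 + 100 + 23.3333 + 46.6667 + 40 = 388.3333
Lottery B = 3/5 × 590 + 1/5 × 700 + 1/20 × 780 + 3/20 × 800 = 354 + 140 + 39 + 120 = 653

Lottery B ($653)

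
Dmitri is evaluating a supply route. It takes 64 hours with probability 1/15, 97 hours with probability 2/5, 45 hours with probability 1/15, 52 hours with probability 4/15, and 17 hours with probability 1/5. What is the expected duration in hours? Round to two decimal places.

EV = 1/15 × 64 + 2/5 × 97 + 1/15 × 45 + 4/15 × 52 + 1/5 × 17 = 4.2667 + 38.8 + 3 + 13.8667 + 3.4 = 63.3333

63.33 hours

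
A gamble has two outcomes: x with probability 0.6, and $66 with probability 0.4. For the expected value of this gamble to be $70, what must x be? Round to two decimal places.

0.6·x + 0.4·66 = 70
0.6·x = 70 − 26.4 = 43.6
x = 43.6 / 0.6 = 72.6667

x = $72.67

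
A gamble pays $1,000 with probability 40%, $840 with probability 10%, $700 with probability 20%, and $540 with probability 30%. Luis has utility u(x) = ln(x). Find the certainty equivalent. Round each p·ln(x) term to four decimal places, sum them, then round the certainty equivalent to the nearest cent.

E[u] = 0.4·ln(1000) + 0.1·ln(840) + 0.2·ln(700) + 0.3·ln(540) = 2.7631 + 0.6733 + 1.3102 + 1.8875 = 6.6341
CE = e^6.6341 ≈ 760.59

$760.59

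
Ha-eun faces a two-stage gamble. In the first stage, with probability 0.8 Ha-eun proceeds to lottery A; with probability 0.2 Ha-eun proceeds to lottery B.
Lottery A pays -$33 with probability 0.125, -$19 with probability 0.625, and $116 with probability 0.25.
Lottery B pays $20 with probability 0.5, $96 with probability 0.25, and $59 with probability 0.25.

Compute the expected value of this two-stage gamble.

EV(A) = 0.125 × (-33) + 0.625 × (-19) + 0.25 × 116 = -4.125 − 11.875 + 29 = 13
EV(B) = 0.5 × 20 + 0.25 × 96 + 0.25 × 59 = 10 + 24 + 14.75 = 48.75
Overall = 0.8 × 13 + 0.2 × 48.75 = 10.4 + 9.75 = 20.15

$20.15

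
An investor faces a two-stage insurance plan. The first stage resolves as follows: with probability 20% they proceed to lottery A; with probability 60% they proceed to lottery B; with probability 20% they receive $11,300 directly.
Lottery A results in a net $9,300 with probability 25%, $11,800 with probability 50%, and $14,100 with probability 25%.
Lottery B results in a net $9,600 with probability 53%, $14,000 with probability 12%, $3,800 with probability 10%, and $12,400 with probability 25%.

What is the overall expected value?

EV(A) = 0.25 × 9300 + 0.5 × 11800 + 0.25 × 14100 = 2325 + 5900 + 3525 = 11750
EV(B) = 0.53 × 9600 + 0.12 × 14000 + 0.1 × 3800 + 0.25 × 12400 = 5088 + 1680 + 380 + 3100 = 10248
Branch C: 11300 (certain)
Overall = 0.2 × 11750 + 0.6 × 10248 + 0.2 × 11300 = 2350 + 6148.8 + 2260 = 10758.8

$10,758.80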